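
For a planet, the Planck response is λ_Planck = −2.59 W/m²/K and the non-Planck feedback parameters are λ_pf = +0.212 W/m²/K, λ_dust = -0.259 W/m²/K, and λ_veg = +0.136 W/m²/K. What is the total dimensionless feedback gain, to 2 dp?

0.03

Convert to gains: g_pf = 0.212/2.59 = 0.08185; g_dust = -0.259/2.59 = -0.1; g_veg = 0.136/2.59 = 0.05251.
Total gain g = 0.03436.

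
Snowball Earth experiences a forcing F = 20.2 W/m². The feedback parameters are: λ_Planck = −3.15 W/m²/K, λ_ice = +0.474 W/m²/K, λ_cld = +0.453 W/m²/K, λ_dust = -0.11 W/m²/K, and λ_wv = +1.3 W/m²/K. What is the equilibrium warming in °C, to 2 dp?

Net feedback parameter λ = (−3.15) + (+0.474) + (+0.453) + (-0.11) + (+1.3) = -1.033 W/m²/K.
ΔT = −F/λ = −20.2/(-1.033) = 19.55 °C.

19.55 °C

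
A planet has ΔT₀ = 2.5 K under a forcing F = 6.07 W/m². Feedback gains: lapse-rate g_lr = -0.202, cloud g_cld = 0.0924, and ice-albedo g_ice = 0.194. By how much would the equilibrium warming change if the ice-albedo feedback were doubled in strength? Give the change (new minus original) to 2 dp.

Original: g = 0.0844, ΔT = 2.5/(1−0.0844) = 2.7304 K.
With doubled ice-albedo: g' = 0.2784, ΔT' = 2.5/(1−0.2784) = 3.4645 K.
Change = 3.4645 − 2.7304 = 0.73 K.

0.73 K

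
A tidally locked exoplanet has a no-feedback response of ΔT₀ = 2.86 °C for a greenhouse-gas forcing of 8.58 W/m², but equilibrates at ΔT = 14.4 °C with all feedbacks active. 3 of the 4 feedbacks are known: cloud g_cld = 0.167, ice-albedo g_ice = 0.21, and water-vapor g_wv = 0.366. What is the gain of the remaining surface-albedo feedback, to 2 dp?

0.06

Amplification A = ΔT/ΔT₀ = 14.4/2.86 = 5.035.
Total gain g = 1 − 1/A = 1 − 1/5.035 = 0.8014.
Known gains sum to 0.167 + 0.21 + 0.366 = 0.743.
g_alb = 0.8014 − 0.743 = 0.06.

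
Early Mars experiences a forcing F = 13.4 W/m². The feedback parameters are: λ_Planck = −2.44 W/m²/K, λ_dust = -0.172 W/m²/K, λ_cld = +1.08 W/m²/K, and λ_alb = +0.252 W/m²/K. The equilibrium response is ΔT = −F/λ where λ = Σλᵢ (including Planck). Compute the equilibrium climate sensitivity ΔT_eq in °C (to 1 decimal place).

Net feedback parameter λ = (−2.44) + (-0.172) + (+1.08) + (+0.252) = -1.28 W/m²/K.
ΔT = −F/λ = −13.4/(-1.28) = 10.5 °C.

10.5 °C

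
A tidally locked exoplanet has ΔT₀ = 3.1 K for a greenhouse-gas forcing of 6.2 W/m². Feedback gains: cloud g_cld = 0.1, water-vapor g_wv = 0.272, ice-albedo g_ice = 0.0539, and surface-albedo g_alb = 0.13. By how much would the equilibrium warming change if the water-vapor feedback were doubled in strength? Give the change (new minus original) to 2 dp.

Original: g = 0.5559, ΔT = 3.1/(1−0.5559) = 6.9804 K.
With doubled water-vapor: g' = 0.8279, ΔT' = 3.1/(1−0.8279) = 18.0128 K.
Change = 18.0128 − 6.9804 = 11.03 K.

11.03 K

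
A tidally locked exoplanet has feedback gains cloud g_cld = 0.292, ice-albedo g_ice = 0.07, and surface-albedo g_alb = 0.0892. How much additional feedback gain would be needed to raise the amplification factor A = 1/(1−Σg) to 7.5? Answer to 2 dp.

0.42

Current total gain = 0.4512.
Target gain for A = 7.5: g* = 1 − 1/7.5 = 0.8667.
Additional gain needed = 0.8667 − 0.4512 = 0.42.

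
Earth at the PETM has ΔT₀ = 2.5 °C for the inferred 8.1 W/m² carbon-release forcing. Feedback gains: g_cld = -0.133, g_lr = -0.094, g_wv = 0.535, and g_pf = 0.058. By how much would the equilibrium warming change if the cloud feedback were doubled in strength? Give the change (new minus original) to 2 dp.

-0.68 °C

Original: g = 0.366, ΔT = 2.5/(1−0.366) = 3.9432 °C.
With doubled cloud: g' = 0.233, ΔT' = 2.5/(1−0.233) = 3.2595 °C.
Change = 3.2595 − 3.9432 = -0.68 °C.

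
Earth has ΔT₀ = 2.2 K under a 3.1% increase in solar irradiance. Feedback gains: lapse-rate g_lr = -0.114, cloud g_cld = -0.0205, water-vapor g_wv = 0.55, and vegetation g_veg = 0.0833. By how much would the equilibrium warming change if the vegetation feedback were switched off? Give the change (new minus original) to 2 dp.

Original: g = 0.4988, ΔT = 2.2/(1−0.4988) = 4.3895 K.
Without vegetation: g' = 0.4155, ΔT' = 2.2/(1−0.4155) = 3.7639 K.
Change = 3.7639 − 4.3895 = -0.63 K.

-0.63 K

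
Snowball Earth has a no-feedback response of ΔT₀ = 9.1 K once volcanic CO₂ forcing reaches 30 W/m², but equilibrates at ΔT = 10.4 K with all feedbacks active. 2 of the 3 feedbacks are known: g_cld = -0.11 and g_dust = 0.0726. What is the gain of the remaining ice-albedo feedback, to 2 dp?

0.16

Amplification A = ΔT/ΔT₀ = 10.4/9.1 = 1.143.
Total gain g = 1 − 1/A = 1 − 1/1.143 = 0.1251.
Known gains sum to -0.11 + 0.0726 = -0.0374.
g_ice = 0.1251 + 0.0374 = 0.16.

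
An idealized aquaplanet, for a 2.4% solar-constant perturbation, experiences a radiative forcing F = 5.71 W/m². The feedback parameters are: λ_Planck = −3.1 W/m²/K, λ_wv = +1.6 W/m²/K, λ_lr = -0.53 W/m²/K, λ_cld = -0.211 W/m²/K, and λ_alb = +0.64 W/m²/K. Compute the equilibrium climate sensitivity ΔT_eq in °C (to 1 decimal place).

Net feedback parameter λ = (−3.1) + (+1.6) + (-0.53) + (-0.211) + (+0.64) = -1.601 W/m²/K.
ΔT = −F/λ = −5.71/(-1.601) = 3.6 °C.

3.6 °C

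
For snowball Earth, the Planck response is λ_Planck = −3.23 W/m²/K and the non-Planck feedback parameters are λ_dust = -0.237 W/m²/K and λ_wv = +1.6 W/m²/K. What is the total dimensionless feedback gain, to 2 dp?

Convert to gains: g_dust = -0.237/3.23 = -0.07337; g_wv = 1.6/3.23 = 0.4954.
Total gain g = 0.42203.

0.42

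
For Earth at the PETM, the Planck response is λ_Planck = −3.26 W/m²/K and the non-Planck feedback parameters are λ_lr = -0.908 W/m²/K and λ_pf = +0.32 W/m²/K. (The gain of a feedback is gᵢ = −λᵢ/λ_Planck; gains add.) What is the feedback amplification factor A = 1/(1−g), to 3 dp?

Convert to gains: g_lr = -0.908/3.26 = -0.2785; g_pf = 0.32/3.26 = 0.09816.
Total gain g = -0.18034.
A = 1/(1 + 0.18034) = 0.847.

0.847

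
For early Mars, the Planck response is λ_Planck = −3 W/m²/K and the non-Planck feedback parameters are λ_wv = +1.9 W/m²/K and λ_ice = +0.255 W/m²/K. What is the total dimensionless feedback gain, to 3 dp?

0.718

Convert to gains: g_wv = 1.9/3 = 0.6333; g_ice = 0.255/3 = 0.085.
Total gain g = 0.7183.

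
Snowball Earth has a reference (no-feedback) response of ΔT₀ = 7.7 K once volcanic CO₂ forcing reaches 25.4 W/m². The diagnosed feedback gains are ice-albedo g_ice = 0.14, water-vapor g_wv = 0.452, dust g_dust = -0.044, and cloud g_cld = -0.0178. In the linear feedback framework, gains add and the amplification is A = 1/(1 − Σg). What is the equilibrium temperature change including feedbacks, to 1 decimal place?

16.4 K

Total gain g = 0.14 + 0.452 − 0.044 − 0.0178 = 0.5302.
Amplification A = 1/(1 − 0.5302) = 2.129.
ΔT = 7.7 × 2.129 = 16.4 K.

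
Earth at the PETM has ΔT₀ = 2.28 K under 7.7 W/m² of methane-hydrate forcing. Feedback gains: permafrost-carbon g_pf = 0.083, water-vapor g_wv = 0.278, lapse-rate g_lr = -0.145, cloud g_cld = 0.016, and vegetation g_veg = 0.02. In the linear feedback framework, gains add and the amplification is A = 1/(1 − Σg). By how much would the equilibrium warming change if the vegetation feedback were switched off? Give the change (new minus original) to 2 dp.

Original: g = 0.252, ΔT = 2.28/(1−0.252) = 3.0481 K.
Without vegetation: g' = 0.232, ΔT' = 2.28/(1−0.232) = 2.9688 K.
Change = 2.9688 − 3.0481 = -0.08 K.

-0.08 K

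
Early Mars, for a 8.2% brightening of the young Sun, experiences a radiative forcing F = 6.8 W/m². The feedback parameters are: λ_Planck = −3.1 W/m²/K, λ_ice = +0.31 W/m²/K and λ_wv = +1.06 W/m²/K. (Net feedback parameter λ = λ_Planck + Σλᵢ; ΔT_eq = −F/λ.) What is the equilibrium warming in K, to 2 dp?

Net feedback parameter λ = (−3.1) + (+0.31) + (+1.06) = -1.73 W/m²/K.
ΔT = −F/λ = −6.8/(-1.73) = 3.93 K.

3.93 K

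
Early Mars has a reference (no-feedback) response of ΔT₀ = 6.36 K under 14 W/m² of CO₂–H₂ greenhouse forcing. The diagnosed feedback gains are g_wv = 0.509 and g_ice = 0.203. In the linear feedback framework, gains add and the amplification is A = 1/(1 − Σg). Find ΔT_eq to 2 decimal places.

Total gain g = 0.509 + 0.203 = 0.712.
Amplification A = 1/(1 − 0.712) = 3.472.
ΔT = 6.36 × 3.472 = 22.08 K.

22.08 K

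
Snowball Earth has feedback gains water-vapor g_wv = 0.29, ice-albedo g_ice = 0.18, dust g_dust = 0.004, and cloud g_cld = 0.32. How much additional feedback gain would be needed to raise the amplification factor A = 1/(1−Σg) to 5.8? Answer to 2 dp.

Current total gain = 0.794.
Target gain for A = 5.8: g* = 1 − 1/5.8 = 0.8276.
Additional gain needed = 0.8276 − 0.794 = 0.03.

0.03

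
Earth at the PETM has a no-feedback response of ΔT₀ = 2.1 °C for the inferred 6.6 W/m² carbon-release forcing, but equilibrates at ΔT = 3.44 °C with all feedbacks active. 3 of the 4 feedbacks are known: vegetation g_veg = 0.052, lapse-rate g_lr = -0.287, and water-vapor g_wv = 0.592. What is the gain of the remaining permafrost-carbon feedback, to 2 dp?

0.03

Amplification A = ΔT/ΔT₀ = 3.44/2.1 = 1.638.
Total gain g = 1 − 1/A = 1 − 1/1.638 = 0.3895.
Known gains sum to 0.052 − 0.287 + 0.592 = 0.357.
g_pf = 0.3895 − 0.357 = 0.03.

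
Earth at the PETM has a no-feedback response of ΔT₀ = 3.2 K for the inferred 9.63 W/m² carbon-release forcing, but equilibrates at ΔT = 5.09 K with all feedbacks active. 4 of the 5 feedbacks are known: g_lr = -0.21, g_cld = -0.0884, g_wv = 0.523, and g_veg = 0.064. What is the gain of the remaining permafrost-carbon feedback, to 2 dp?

0.08

Amplification A = ΔT/ΔT₀ = 5.09/3.2 = 1.591.
Total gain g = 1 − 1/A = 1 − 1/1.591 = 0.3715.
Known gains sum to -0.21 − 0.0884 + 0.523 + 0.064 = 0.2886.
g_pf = 0.3715 − 0.2886 = 0.08.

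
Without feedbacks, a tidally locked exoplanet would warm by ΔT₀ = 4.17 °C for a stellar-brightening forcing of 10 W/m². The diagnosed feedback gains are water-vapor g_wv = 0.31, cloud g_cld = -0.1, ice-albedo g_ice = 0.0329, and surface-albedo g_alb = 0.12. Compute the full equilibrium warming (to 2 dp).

6.55 °C

Total gain g = 0.31 − 0.1 + 0.0329 + 0.12 = 0.3629.
Amplification A = 1/(1 − 0.3629) = 1.57.
ΔT = 4.17 × 1.57 = 6.55 °C.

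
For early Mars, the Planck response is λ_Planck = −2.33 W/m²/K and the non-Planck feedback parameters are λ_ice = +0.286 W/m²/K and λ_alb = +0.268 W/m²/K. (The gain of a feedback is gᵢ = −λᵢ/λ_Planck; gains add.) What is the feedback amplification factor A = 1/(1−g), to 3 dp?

1.312

Convert to gains: g_ice = 0.286/2.33 = 0.1227; g_alb = 0.268/2.33 = 0.115.
Total gain g = 0.2377.
A = 1/(1 − 0.2377) = 1.312.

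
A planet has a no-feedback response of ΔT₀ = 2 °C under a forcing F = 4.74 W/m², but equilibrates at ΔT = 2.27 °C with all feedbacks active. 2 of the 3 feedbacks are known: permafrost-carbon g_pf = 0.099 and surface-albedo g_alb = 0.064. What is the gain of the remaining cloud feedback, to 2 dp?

-0.04

Amplification A = ΔT/ΔT₀ = 2.27/2 = 1.135.
Total gain g = 1 − 1/A = 1 − 1/1.135 = 0.1189.
Known gains sum to 0.099 + 0.064 = 0.163.
g_cld = 0.1189 − 0.163 = -0.04.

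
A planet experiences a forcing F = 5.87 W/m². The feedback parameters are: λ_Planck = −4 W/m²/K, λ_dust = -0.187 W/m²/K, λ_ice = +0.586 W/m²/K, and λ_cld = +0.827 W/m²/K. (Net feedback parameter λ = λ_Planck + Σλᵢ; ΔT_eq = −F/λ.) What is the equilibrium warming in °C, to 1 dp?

2.1 °C

Net feedback parameter λ = (−4) + (-0.187) + (+0.586) + (+0.827) = -2.774 W/m²/K.
ΔT = −F/λ = −5.87/(-2.774) = 2.1 °C.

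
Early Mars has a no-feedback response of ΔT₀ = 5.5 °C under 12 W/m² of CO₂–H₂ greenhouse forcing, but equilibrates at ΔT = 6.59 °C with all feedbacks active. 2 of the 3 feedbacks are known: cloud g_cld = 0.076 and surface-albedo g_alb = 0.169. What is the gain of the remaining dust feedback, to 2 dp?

-0.08

Amplification A = ΔT/ΔT₀ = 6.59/5.5 = 1.198.
Total gain g = 1 − 1/A = 1 − 1/1.198 = 0.1653.
Known gains sum to 0.076 + 0.169 = 0.245.
g_dust = 0.1653 − 0.245 = -0.08.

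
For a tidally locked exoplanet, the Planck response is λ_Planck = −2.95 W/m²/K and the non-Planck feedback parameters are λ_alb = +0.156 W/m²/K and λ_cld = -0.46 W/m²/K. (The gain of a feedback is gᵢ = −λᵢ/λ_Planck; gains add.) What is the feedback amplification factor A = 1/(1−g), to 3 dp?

Convert to gains: g_alb = 0.156/2.95 = 0.05288; g_cld = -0.46/2.95 = -0.1559.
Total gain g = -0.10302.
A = 1/(1 + 0.10302) = 0.907.

0.907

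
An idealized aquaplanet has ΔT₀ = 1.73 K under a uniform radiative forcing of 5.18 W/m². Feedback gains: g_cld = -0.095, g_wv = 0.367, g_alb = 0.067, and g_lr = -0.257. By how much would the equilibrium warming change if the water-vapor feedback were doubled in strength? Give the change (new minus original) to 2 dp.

Original: g = 0.082, ΔT = 1.73/(1−0.082) = 1.8845 K.
With doubled water-vapor: g' = 0.449, ΔT' = 1.73/(1−0.449) = 3.1397 K.
Change = 3.1397 − 1.8845 = 1.26 K.

1.26 K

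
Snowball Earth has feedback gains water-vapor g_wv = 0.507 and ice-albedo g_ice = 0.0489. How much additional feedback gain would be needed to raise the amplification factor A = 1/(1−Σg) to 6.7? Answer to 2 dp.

Current total gain = 0.5559.
Target gain for A = 6.7: g* = 1 − 1/6.7 = 0.8507.
Additional gain needed = 0.8507 − 0.5559 = 0.29.

0.29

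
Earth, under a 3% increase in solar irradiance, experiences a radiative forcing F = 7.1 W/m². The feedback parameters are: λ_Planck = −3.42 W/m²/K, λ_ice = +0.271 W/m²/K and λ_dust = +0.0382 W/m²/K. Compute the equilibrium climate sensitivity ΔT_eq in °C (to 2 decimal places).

Net feedback parameter λ = (−3.42) + (+0.271) + (+0.0382) = -3.1108 W/m²/K.
ΔT = −F/λ = −7.1/(-3.1108) = 2.28 °C.

2.28 °C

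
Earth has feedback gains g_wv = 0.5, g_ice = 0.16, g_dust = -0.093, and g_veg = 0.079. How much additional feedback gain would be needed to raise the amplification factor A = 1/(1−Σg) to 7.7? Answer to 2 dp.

0.22

Current total gain = 0.646.
Target gain for A = 7.7: g* = 1 − 1/7.7 = 0.8701.
Additional gain needed = 0.8701 − 0.646 = 0.22.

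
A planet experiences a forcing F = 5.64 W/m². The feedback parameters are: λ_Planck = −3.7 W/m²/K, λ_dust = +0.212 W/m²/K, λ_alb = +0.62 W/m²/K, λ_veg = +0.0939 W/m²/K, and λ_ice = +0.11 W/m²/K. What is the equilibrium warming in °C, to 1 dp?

2.1 °C

Net feedback parameter λ = (−3.7) + (+0.212) + (+0.62) + (+0.0939) + (+0.11) = -2.6641 W/m²/K.
ΔT = −F/λ = −5.64/(-2.6641) = 2.1 °C.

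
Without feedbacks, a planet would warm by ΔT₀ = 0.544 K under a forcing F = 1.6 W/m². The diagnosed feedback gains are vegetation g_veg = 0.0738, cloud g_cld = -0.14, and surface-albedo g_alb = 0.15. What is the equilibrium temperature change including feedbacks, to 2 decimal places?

Total gain g = 0.0738 − 0.14 + 0.15 = 0.0838.
Amplification A = 1/(1 − 0.0838) = 1.091.
ΔT = 0.544 × 1.091 = 0.59 K.

0.59 K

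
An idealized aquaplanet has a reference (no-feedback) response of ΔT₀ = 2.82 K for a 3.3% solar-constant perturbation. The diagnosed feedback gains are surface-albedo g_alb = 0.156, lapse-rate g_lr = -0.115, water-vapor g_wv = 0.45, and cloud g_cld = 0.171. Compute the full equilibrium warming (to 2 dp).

Total gain g = 0.156 − 0.115 + 0.45 + 0.171 = 0.662.
Amplification A = 1/(1 − 0.662) = 2.959.
ΔT = 2.82 × 2.959 = 8.34 K.

8.34 K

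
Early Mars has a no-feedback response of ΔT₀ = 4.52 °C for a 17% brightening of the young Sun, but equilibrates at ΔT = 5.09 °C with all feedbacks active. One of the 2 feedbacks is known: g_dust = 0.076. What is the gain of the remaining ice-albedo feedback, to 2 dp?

Amplification A = ΔT/ΔT₀ = 5.09/4.52 = 1.126.
Total gain g = 1 − 1/A = 1 − 1/1.126 = 0.1119.
The known gain is 0.076.
g_ice = 0.1119 − 0.076 = 0.04.

0.04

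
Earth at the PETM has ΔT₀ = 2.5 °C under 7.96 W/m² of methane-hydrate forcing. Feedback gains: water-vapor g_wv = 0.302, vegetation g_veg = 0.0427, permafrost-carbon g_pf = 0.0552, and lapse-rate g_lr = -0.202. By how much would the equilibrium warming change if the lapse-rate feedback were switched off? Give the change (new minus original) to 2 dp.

Original: g = 0.1979, ΔT = 2.5/(1−0.1979) = 3.1168 °C.
Without lapse-rate: g' = 0.3999, ΔT' = 2.5/(1−0.3999) = 4.1660 °C.
Change = 4.1660 − 3.1168 = 1.05 °C.

1.05 °C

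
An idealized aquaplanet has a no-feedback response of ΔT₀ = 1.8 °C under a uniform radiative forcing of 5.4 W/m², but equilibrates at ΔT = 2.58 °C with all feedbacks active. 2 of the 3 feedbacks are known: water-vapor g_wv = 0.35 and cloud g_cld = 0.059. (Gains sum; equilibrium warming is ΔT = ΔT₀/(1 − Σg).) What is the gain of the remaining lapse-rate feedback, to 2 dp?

-0.11

Amplification A = ΔT/ΔT₀ = 2.58/1.8 = 1.433.
Total gain g = 1 − 1/A = 1 − 1/1.433 = 0.3022.
Known gains sum to 0.35 + 0.059 = 0.409.
g_lr = 0.3022 − 0.409 = -0.11.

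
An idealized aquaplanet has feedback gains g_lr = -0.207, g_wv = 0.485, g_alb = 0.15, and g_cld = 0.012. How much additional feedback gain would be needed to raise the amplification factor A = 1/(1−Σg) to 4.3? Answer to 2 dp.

Current total gain = 0.44.
Target gain for A = 4.3: g* = 1 − 1/4.3 = 0.7674.
Additional gain needed = 0.7674 − 0.44 = 0.33.

0.33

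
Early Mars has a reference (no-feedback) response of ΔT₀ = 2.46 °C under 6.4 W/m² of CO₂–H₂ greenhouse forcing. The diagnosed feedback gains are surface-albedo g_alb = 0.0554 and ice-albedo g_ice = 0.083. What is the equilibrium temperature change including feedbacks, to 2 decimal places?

2.86 °C

Total gain g = 0.0554 + 0.083 = 0.1384.
Amplification A = 1/(1 − 0.1384) = 1.161.
ΔT = 2.46 × 1.161 = 2.86 °C.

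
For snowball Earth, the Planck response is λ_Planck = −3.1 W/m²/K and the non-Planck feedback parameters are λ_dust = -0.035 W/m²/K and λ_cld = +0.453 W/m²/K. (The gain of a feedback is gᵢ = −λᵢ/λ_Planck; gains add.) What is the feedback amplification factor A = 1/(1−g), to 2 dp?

Convert to gains: g_dust = -0.035/3.1 = -0.01129; g_cld = 0.453/3.1 = 0.1461.
Total gain g = 0.13481.
A = 1/(1 − 0.13481) = 1.16.

1.16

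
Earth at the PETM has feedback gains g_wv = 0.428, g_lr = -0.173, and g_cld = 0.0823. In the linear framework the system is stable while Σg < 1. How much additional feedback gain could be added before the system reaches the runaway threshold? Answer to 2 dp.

0.66

Current total gain = 0.428 − 0.173 + 0.0823 = 0.3373.
Margin to runaway = 1 − 0.3373 = 0.66.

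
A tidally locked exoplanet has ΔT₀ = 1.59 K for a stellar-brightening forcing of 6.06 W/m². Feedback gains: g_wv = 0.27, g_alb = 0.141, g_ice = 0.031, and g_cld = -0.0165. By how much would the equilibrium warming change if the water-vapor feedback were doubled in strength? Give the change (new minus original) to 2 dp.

Original: g = 0.4255, ΔT = 1.59/(1−0.4255) = 2.7676 K.
With doubled water-vapor: g' = 0.6955, ΔT' = 1.59/(1−0.6955) = 5.2217 K.
Change = 5.2217 − 2.7676 = 2.45 K.

2.45 K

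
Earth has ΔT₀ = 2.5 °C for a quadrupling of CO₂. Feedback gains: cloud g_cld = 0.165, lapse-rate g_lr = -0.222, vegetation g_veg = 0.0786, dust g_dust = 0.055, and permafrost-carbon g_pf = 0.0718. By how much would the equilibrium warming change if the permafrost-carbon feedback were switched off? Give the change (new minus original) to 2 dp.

Original: g = 0.1484, ΔT = 2.5/(1−0.1484) = 2.9357 °C.
Without permafrost-carbon: g' = 0.0766, ΔT' = 2.5/(1−0.0766) = 2.7074 °C.
Change = 2.7074 − 2.9357 = -0.23 °C.

-0.23 °C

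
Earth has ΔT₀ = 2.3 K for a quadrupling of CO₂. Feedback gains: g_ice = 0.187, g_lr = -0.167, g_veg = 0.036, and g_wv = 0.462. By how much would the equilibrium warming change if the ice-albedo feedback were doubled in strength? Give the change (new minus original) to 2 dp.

Original: g = 0.518, ΔT = 2.3/(1−0.518) = 4.7718 K.
With doubled ice-albedo: g' = 0.705, ΔT' = 2.3/(1−0.705) = 7.7966 K.
Change = 7.7966 − 4.7718 = 3.02 K.

3.02 K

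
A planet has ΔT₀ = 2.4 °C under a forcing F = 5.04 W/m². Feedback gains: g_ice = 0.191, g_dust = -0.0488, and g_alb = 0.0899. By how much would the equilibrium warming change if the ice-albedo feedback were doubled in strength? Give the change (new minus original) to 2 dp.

1.03 °C

Original: g = 0.2321, ΔT = 2.4/(1−0.2321) = 3.1254 °C.
With doubled ice-albedo: g' = 0.4231, ΔT' = 2.4/(1−0.4231) = 4.1602 °C.
Change = 4.1602 − 3.1254 = 1.03 °C.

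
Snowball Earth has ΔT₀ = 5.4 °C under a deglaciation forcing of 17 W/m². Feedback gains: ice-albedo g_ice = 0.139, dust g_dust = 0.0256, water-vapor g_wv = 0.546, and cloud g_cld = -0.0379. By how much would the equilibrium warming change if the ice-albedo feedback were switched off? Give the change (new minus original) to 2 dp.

-4.92 °C

Original: g = 0.6727, ΔT = 5.4/(1−0.6727) = 16.4986 °C.
Without ice-albedo: g' = 0.5337, ΔT' = 5.4/(1−0.5337) = 11.5805 °C.
Change = 11.5805 − 16.4986 = -4.92 °C.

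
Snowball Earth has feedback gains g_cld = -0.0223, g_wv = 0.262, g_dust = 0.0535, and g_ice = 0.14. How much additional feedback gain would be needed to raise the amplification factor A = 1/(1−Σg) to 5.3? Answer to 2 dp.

0.38

Current total gain = 0.4332.
Target gain for A = 5.3: g* = 1 − 1/5.3 = 0.8113.
Additional gain needed = 0.8113 − 0.4332 = 0.38.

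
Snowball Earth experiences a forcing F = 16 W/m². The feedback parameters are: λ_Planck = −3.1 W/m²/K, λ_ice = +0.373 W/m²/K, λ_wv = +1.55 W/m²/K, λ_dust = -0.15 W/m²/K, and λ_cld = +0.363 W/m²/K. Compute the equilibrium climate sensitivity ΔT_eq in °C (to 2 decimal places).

16.60 °C

Net feedback parameter λ = (−3.1) + (+0.373) + (+1.55) + (-0.15) + (+0.363) = -0.964 W/m²/K.
ΔT = −F/λ = −16/(-0.964) = 16.60 °C.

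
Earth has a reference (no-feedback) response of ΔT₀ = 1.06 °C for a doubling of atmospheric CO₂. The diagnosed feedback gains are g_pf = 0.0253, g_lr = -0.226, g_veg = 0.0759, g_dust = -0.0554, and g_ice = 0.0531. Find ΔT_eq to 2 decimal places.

Total gain g = 0.0253 − 0.226 + 0.0759 − 0.0554 + 0.0531 = -0.1271.
Amplification A = 1/(1 + 0.1271) = 0.8872.
ΔT = 1.06 × 0.8872 = 0.94 °C.

0.94 °C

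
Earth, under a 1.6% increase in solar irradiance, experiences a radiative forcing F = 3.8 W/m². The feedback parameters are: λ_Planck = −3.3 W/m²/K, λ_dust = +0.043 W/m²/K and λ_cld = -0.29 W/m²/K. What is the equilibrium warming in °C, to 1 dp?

Net feedback parameter λ = (−3.3) + (+0.043) + (-0.29) = -3.547 W/m²/K.
ΔT = −F/λ = −3.8/(-3.547) = 1.1 °C.

1.1 °C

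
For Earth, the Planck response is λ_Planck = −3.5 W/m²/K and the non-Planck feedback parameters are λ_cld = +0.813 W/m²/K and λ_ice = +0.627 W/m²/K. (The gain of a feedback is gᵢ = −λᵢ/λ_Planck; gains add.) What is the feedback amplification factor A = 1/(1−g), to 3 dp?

1.699

Convert to gains: g_cld = 0.813/3.5 = 0.2323; g_ice = 0.627/3.5 = 0.1791.
Total gain g = 0.4114.
A = 1/(1 − 0.4114) = 1.699.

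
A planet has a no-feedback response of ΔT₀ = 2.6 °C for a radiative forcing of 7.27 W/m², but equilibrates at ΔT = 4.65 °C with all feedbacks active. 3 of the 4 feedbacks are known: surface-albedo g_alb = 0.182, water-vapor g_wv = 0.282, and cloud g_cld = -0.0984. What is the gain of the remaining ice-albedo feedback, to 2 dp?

0.08

Amplification A = ΔT/ΔT₀ = 4.65/2.6 = 1.788.
Total gain g = 1 − 1/A = 1 − 1/1.788 = 0.4407.
Known gains sum to 0.182 + 0.282 − 0.0984 = 0.3656.
g_ice = 0.4407 − 0.3656 = 0.08.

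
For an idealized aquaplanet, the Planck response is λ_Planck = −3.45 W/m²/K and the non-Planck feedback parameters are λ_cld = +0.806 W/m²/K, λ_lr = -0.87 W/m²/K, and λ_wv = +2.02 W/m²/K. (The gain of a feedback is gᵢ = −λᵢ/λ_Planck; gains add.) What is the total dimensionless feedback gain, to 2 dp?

Convert to gains: g_cld = 0.806/3.45 = 0.2336; g_lr = -0.87/3.45 = -0.2522; g_wv = 2.02/3.45 = 0.5855.
Total gain g = 0.5669.

0.57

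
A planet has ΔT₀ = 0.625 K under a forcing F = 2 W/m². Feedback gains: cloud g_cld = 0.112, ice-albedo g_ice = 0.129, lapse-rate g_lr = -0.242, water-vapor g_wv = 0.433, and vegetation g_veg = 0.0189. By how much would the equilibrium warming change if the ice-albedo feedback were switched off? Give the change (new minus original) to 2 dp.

-0.22 K

Original: g = 0.4509, ΔT = 0.625/(1−0.4509) = 1.1382 K.
Without ice-albedo: g' = 0.3219, ΔT' = 0.625/(1−0.3219) = 0.9217 K.
Change = 0.9217 − 1.1382 = -0.22 K.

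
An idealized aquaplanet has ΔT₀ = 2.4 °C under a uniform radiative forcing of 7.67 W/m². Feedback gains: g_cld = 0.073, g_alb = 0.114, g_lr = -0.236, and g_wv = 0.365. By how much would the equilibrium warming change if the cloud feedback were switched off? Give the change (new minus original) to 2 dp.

Original: g = 0.316, ΔT = 2.4/(1−0.316) = 3.5088 °C.
Without cloud: g' = 0.243, ΔT' = 2.4/(1−0.243) = 3.1704 °C.
Change = 3.1704 − 3.5088 = -0.34 °C.

-0.34 °C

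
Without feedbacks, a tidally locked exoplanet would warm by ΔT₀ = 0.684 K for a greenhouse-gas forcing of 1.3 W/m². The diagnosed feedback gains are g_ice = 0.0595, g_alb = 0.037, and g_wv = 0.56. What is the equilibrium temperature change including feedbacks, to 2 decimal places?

1.99 K

Total gain g = 0.0595 + 0.037 + 0.56 = 0.6565.
Amplification A = 1/(1 − 0.6565) = 2.911.
ΔT = 0.684 × 2.911 = 1.99 K.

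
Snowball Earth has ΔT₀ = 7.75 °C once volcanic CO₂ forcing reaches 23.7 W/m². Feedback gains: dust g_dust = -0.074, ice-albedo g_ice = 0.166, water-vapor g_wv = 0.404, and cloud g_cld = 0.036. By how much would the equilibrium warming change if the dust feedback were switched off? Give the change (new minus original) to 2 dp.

3.11 °C

Original: g = 0.532, ΔT = 7.75/(1−0.532) = 16.5598 °C.
Without dust: g' = 0.606, ΔT' = 7.75/(1−0.606) = 19.6701 °C.
Change = 19.6701 − 16.5598 = 3.11 °C.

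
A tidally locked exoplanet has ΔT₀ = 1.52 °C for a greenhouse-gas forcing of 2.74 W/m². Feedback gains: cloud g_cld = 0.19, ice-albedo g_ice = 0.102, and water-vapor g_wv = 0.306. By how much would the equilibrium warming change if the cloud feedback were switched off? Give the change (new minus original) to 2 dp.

-1.21 °C

Original: g = 0.598, ΔT = 1.52/(1−0.598) = 3.7811 °C.
Without cloud: g' = 0.408, ΔT' = 1.52/(1−0.408) = 2.5676 °C.
Change = 2.5676 − 3.7811 = -1.21 °C.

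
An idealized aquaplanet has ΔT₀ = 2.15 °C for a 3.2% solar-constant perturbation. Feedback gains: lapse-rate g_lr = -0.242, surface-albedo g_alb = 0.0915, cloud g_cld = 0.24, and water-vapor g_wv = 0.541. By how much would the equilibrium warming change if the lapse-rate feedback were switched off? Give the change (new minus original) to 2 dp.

11.04 °C

Original: g = 0.6305, ΔT = 2.15/(1−0.6305) = 5.8187 °C.
Without lapse-rate: g' = 0.8725, ΔT' = 2.15/(1−0.8725) = 16.8627 °C.
Change = 16.8627 − 5.8187 = 11.04 °C.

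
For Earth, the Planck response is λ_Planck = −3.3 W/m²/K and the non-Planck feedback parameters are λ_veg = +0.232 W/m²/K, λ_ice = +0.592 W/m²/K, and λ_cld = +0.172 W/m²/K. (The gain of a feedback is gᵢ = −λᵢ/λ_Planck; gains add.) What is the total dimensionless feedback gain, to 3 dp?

0.302

Convert to gains: g_veg = 0.232/3.3 = 0.0703; g_ice = 0.592/3.3 = 0.1794; g_cld = 0.172/3.3 = 0.05212.
Total gain g = 0.30182.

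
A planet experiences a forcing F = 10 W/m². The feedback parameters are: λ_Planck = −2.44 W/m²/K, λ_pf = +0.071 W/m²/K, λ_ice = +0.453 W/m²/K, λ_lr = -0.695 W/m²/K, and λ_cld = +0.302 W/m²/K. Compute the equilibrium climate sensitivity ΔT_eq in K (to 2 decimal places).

Net feedback parameter λ = (−2.44) + (+0.071) + (+0.453) + (-0.695) + (+0.302) = -2.309 W/m²/K.
ΔT = −F/λ = −10/(-2.309) = 4.33 K.

4.33 K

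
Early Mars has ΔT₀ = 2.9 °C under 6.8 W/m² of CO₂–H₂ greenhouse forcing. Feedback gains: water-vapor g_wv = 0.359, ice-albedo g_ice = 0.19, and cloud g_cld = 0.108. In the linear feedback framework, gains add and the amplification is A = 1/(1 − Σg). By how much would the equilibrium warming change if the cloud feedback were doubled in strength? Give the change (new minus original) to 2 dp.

3.89 °C

Original: g = 0.657, ΔT = 2.9/(1−0.657) = 8.4548 °C.
With doubled cloud: g' = 0.765, ΔT' = 2.9/(1−0.765) = 12.3404 °C.
Change = 12.3404 − 8.4548 = 3.89 °C.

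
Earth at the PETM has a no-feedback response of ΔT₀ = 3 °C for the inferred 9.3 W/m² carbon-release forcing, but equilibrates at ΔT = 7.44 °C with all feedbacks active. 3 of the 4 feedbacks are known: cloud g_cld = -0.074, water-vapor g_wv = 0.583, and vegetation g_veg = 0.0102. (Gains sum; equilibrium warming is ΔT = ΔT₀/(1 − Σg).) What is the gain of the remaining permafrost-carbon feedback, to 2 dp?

Amplification A = ΔT/ΔT₀ = 7.44/3 = 2.48.
Total gain g = 1 − 1/A = 1 − 1/2.48 = 0.5968.
Known gains sum to -0.074 + 0.583 + 0.0102 = 0.5192.
g_pf = 0.5968 − 0.5192 = 0.08.

0.08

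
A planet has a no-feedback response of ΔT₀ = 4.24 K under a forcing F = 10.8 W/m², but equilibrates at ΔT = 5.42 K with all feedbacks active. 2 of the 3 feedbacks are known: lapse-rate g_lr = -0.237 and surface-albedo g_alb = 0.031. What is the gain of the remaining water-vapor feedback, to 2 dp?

Amplification A = ΔT/ΔT₀ = 5.42/4.24 = 1.278.
Total gain g = 1 − 1/A = 1 − 1/1.278 = 0.2175.
Known gains sum to -0.237 + 0.031 = -0.206.
g_wv = 0.2175 + 0.206 = 0.42.

0.42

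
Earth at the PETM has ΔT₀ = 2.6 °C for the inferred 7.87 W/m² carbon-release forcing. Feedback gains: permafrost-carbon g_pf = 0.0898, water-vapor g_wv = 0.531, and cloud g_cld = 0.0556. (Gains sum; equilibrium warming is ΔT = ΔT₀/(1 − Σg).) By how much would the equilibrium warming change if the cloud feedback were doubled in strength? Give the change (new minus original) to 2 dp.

Original: g = 0.6764, ΔT = 2.6/(1−0.6764) = 8.0346 °C.
With doubled cloud: g' = 0.732, ΔT' = 2.6/(1−0.732) = 9.7015 °C.
Change = 9.7015 − 8.0346 = 1.67 °C.

1.67 °C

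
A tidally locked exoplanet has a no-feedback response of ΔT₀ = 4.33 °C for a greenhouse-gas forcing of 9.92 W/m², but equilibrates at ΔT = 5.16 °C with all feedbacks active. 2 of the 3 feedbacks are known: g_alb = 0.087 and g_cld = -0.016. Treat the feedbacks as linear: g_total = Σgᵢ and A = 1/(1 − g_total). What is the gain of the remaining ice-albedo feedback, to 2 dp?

Amplification A = ΔT/ΔT₀ = 5.16/4.33 = 1.192.
Total gain g = 1 − 1/A = 1 − 1/1.192 = 0.1611.
Known gains sum to 0.087 − 0.016 = 0.071.
g_ice = 0.1611 − 0.071 = 0.09.

0.09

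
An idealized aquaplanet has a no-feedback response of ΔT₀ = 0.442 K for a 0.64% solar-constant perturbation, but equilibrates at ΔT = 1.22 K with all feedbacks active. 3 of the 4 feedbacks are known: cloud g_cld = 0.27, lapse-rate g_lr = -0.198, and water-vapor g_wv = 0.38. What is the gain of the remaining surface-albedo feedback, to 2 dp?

Amplification A = ΔT/ΔT₀ = 1.22/0.442 = 2.76.
Total gain g = 1 − 1/A = 1 − 1/2.76 = 0.6377.
Known gains sum to 0.27 − 0.198 + 0.38 = 0.452.
g_alb = 0.6377 − 0.452 = 0.19.

0.19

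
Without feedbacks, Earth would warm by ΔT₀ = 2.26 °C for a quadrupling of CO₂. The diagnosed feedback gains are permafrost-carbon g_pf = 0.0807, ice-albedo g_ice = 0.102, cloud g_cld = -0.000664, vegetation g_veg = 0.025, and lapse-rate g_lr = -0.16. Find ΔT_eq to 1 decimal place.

Total gain g = 0.0807 + 0.102 − 0.000664 + 0.025 − 0.16 = 0.047036.
Amplification A = 1/(1 − 0.047036) = 1.049.
ΔT = 2.26 × 1.049 = 2.4 °C.

2.4 °C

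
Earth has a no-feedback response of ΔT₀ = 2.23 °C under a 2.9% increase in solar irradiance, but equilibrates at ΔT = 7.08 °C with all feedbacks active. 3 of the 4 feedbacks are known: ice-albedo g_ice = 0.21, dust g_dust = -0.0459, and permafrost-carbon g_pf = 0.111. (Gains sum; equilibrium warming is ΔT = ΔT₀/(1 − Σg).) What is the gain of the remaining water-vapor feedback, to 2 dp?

Amplification A = ΔT/ΔT₀ = 7.08/2.23 = 3.175.
Total gain g = 1 − 1/A = 1 − 1/3.175 = 0.685.
Known gains sum to 0.21 − 0.0459 + 0.111 = 0.2751.
g_wv = 0.685 − 0.2751 = 0.41.

0.41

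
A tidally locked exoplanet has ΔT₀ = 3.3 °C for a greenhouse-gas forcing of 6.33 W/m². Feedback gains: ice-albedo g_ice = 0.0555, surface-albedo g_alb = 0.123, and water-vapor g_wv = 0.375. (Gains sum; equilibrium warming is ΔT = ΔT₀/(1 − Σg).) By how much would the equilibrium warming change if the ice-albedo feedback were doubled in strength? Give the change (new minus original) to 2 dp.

1.05 °C

Original: g = 0.5535, ΔT = 3.3/(1−0.5535) = 7.3908 °C.
With doubled ice-albedo: g' = 0.609, ΔT' = 3.3/(1−0.609) = 8.4399 °C.
Change = 8.4399 − 7.3908 = 1.05 °C.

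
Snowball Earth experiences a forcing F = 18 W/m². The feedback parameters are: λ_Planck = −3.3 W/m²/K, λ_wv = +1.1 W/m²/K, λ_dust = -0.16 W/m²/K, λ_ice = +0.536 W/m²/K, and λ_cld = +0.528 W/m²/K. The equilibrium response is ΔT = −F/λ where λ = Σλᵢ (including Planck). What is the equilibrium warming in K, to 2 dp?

Net feedback parameter λ = (−3.3) + (+1.1) + (-0.16) + (+0.536) + (+0.528) = -1.296 W/m²/K.
ΔT = −F/λ = −18/(-1.296) = 13.89 K.

13.89 K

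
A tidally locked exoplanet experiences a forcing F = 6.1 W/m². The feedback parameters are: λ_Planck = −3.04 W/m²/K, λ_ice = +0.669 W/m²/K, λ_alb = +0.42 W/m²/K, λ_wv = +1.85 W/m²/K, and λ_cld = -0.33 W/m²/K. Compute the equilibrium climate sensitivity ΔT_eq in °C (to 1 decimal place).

Net feedback parameter λ = (−3.04) + (+0.669) + (+0.42) + (+1.85) + (-0.33) = -0.431 W/m²/K.
ΔT = −F/λ = −6.1/(-0.431) = 14.2 °C.

14.2 °C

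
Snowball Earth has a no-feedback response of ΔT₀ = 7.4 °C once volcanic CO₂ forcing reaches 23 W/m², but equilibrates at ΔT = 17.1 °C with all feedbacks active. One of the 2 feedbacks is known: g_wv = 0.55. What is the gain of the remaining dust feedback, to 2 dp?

Amplification A = ΔT/ΔT₀ = 17.1/7.4 = 2.311.
Total gain g = 1 − 1/A = 1 − 1/2.311 = 0.5673.
The known gain is 0.55.
g_dust = 0.5673 − 0.55 = 0.02.

0.02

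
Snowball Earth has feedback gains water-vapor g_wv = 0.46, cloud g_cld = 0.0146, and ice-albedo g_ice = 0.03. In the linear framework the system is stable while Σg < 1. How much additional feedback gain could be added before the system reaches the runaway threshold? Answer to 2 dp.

Current total gain = 0.46 + 0.0146 + 0.03 = 0.5046.
Margin to runaway = 1 − 0.5046 = 0.50.

0.50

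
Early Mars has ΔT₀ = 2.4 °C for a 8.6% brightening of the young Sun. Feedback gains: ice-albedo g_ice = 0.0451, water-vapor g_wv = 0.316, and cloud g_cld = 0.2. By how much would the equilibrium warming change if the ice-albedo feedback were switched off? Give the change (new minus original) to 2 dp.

-0.51 °C

Original: g = 0.5611, ΔT = 2.4/(1−0.5611) = 5.4682 °C.
Without ice-albedo: g' = 0.516, ΔT' = 2.4/(1−0.516) = 4.9587 °C.
Change = 4.9587 − 5.4682 = -0.51 °C.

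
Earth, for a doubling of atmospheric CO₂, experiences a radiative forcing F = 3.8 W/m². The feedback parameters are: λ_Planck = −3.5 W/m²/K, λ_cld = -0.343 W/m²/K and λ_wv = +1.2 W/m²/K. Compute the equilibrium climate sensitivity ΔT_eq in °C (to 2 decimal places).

1.44 °C

Net feedback parameter λ = (−3.5) + (-0.343) + (+1.2) = -2.643 W/m²/K.
ΔT = −F/λ = −3.8/(-2.643) = 1.44 °C.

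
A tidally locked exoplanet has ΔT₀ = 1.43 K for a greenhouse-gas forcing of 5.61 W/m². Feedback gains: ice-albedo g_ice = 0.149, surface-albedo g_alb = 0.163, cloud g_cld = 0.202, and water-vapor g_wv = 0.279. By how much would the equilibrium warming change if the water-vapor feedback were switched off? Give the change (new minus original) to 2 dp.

Original: g = 0.793, ΔT = 1.43/(1−0.793) = 6.9082 K.
Without water-vapor: g' = 0.514, ΔT' = 1.43/(1−0.514) = 2.9424 K.
Change = 2.9424 − 6.9082 = -3.97 K.

-3.97 K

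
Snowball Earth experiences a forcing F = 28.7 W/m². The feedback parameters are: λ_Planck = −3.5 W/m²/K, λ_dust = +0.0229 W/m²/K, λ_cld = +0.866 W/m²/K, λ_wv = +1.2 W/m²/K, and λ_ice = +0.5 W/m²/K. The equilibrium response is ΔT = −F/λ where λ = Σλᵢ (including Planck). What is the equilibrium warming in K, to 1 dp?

Net feedback parameter λ = (−3.5) + (+0.0229) + (+0.866) + (+1.2) + (+0.5) = -0.9111 W/m²/K.
ΔT = −F/λ = −28.7/(-0.9111) = 31.5 K.

31.5 K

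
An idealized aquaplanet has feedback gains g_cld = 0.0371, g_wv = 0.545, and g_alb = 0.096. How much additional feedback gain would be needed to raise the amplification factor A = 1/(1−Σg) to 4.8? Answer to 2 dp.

0.11

Current total gain = 0.6781.
Target gain for A = 4.8: g* = 1 − 1/4.8 = 0.7917.
Additional gain needed = 0.7917 − 0.6781 = 0.11.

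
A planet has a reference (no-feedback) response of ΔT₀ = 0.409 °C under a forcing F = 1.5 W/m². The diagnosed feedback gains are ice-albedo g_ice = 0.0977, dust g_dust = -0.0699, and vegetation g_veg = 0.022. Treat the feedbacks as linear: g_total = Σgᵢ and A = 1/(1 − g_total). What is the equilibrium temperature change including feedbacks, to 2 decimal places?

0.43 °C

Total gain g = 0.0977 − 0.0699 + 0.022 = 0.0498.
Amplification A = 1/(1 − 0.0498) = 1.052.
ΔT = 0.409 × 1.052 = 0.43 °C.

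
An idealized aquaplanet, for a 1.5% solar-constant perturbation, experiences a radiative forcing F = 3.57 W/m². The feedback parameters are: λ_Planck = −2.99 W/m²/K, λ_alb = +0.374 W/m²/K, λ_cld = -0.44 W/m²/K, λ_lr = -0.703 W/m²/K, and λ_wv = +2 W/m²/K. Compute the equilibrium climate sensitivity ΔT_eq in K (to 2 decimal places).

Net feedback parameter λ = (−2.99) + (+0.374) + (-0.44) + (-0.703) + (+2) = -1.759 W/m²/K.
ΔT = −F/λ = −3.57/(-1.759) = 2.03 K.

2.03 K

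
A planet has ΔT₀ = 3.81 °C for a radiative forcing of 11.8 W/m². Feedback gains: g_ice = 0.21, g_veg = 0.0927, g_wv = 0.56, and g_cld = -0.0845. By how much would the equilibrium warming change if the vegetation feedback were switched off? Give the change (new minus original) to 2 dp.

Original: g = 0.7782, ΔT = 3.81/(1−0.7782) = 17.1776 °C.
Without vegetation: g' = 0.6855, ΔT' = 3.81/(1−0.6855) = 12.1145 °C.
Change = 12.1145 − 17.1776 = -5.06 °C.

-5.06 °C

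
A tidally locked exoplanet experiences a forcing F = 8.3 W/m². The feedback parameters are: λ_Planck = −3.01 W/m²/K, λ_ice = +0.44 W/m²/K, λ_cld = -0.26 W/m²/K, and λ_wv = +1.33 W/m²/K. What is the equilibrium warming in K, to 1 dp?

Net feedback parameter λ = (−3.01) + (+0.44) + (-0.26) + (+1.33) = -1.5 W/m²/K.
ΔT = −F/λ = −8.3/(-1.5) = 5.5 K.

5.5 K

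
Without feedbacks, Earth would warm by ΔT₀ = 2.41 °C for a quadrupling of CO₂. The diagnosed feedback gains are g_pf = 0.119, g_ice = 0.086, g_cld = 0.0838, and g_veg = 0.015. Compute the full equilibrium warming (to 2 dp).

Total gain g = 0.119 + 0.086 + 0.0838 + 0.015 = 0.3038.
Amplification A = 1/(1 − 0.3038) = 1.436.
ΔT = 2.41 × 1.436 = 3.46 °C.

3.46 °C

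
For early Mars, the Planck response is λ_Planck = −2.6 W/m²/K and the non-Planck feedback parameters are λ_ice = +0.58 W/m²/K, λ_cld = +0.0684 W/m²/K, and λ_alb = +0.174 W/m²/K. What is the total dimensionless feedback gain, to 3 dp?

Convert to gains: g_ice = 0.58/2.6 = 0.2231; g_cld = 0.0684/2.6 = 0.02631; g_alb = 0.174/2.6 = 0.06692.
Total gain g = 0.31633.

0.316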